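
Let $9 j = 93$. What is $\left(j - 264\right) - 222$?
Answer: $- \frac{1427}{3} \approx -475.67$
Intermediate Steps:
$j = \frac{31}{3}$ ($j = \frac{1}{9} \cdot 93 = \frac{31}{3} \approx 10.333$)
$\left(j - 264\right) - 222 = \left(\frac{31}{3} - 264\right) - 222 = - \frac{761}{3} - 222 = - \frac{1427}{3}$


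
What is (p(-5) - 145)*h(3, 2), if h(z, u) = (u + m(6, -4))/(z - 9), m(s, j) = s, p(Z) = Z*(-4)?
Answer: 500/3 ≈ 166.67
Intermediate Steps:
p(Z) = -4*Z
h(z, u) = (6 + u)/(-9 + z) (h(z, u) = (u + 6)/(z - 9) = (6 + u)/(-9 + z))
(p(-5) - 145)*h(3, 2) = (-4*(-5) - 145)*((6 + 2)/(-9 + 3)) = (20 - 145)*(8/(-6)) = -(-125)*8/6 = -125*(-4/3) = 500/3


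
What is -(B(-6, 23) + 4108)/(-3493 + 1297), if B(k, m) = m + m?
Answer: 2077/1098 ≈ 1.8916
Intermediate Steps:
B(k, m) = 2*m
-(B(-6, 23) + 4108)/(-3493 + 1297) = -(2*23 + 4108)/(-3493 + 1297) = -(46 + 4108)/(-2196) = -4154*(-1)/2196 = -1*(-2077/1098) = 2077/1098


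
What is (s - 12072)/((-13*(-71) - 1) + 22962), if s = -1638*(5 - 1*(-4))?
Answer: -13407/11942 ≈ -1.1227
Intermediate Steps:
s = -14742 (s = -1638*(5 + 4) = -1638*9 = -14742)
(s - 12072)/((-13*(-71) - 1) + 22962) = (-14742 - 12072)/((-13*(-71) - 1) + 22962) = -26814/((923 - 1) + 22962) = -26814/(922 + 22962) = -26814/23884 = -26814*1/23884 = -13407/11942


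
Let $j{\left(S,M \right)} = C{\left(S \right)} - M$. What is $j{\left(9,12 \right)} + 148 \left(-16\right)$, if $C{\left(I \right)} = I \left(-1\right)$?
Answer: $-2389$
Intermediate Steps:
$C{\left(I \right)} = - I$
$j{\left(S,M \right)} = - M - S$ ($j{\left(S,M \right)} = - S - M = - M - S$)
$j{\left(9,12 \right)} + 148 \left(-16\right) = \left(\left(-1\right) 12 - 9\right) + 148 \left(-16\right) = \left(-12 - 9\right) - 2368 = -21 - 2368 = -2389$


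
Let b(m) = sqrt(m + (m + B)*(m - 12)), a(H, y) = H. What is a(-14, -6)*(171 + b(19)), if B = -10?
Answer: -2394 - 14*sqrt(82) ≈ -2520.8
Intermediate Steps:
b(m) = sqrt(m + (-12 + m)*(-10 + m)) (b(m) = sqrt(m + (m - 10)*(m - 12)) = sqrt(m + (-10 + m)*(-12 + m)) = sqrt(m + (-12 + m)*(-10 + m)))
a(-14, -6)*(171 + b(19)) = -14*(171 + sqrt(120 + 19**2 - 21*19)) = -14*(171 + sqrt(120 + 361 - 399)) = -14*(171 + sqrt(82)) = -2394 - 14*sqrt(82)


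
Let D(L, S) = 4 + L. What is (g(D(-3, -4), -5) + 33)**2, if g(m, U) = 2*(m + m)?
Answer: 1369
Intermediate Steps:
g(m, U) = 4*m (g(m, U) = 2*(2*m) = 4*m)
(g(D(-3, -4), -5) + 33)**2 = (4*(4 - 3) + 33)**2 = (4*1 + 33)**2 = (4 + 33)**2 = 37**2 = 1369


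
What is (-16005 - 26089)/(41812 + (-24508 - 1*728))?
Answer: -21047/8288 ≈ -2.5395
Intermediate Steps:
(-16005 - 26089)/(41812 + (-24508 - 1*728)) = -42094/(41812 + (-24508 - 728)) = -42094/(41812 - 25236) = -42094/16576 = -42094*1/16576 = -21047/8288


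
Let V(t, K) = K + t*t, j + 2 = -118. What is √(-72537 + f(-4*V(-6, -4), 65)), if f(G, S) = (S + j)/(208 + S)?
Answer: 4*I*√337882818/273 ≈ 269.33*I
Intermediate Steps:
j = -120 (j = -2 - 118 = -120)
V(t, K) = K + t²
f(G, S) = (-120 + S)/(208 + S) (f(G, S) = (S - 120)/(208 + S) = (-120 + S)/(208 + S))
√(-72537 + f(-4*V(-6, -4), 65)) = √(-72537 + (-120 + 65)/(208 + 65)) = √(-72537 - 55/273) = √(-19802656/273) = 4*I*√337882818/273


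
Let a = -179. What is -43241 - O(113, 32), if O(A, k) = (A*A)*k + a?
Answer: -451670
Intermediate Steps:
O(A, k) = -179 + k*A**2 (O(A, k) = (A*A)*k - 179 = A**2*k - 179 = k*A**2 - 179 = -179 + k*A**2)
-43241 - O(113, 32) = -43241 - (-179 + 32*113**2) = -43241 - (-179 + 32*12769) = -43241 - (-179 + 408608) = -43241 - 1*408429 = -43241 - 408429 = -451670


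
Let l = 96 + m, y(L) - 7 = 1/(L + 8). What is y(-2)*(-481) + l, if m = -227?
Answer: -21469/6 ≈ -3578.2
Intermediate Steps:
y(L) = 7 + 1/(8 + L) (y(L) = 7 + 1/(L + 8) = 7 + 1/(8 + L))
l = -131 (l = 96 - 227 = -131)
y(-2)*(-481) + l = ((57 + 7*(-2))/(8 - 2))*(-481) - 131 = ((57 - 14)/6)*(-481) - 131 = ((⅙)*43)*(-481) - 131 = (43/6)*(-481) - 131 = -20683/6 - 131 = -21469/6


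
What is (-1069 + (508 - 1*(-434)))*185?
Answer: -23495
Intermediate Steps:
(-1069 + (508 - 1*(-434)))*185 = (-1069 + (508 + 434))*185 = (-1069 + 942)*185 = -127*185 = -23495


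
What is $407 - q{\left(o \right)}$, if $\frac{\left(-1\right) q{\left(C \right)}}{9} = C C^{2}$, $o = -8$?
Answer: $-4201$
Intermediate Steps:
$q{\left(C \right)} = - 9 C^{3}$ ($q{\left(C \right)} = - 9 C C^{2} = - 9 C^{3}$)
$407 - q{\left(o \right)} = 407 - - 9 \left(-8\right)^{3} = 407 - \left(-9\right) \left(-512\right) = 407 - 4608 = -4201$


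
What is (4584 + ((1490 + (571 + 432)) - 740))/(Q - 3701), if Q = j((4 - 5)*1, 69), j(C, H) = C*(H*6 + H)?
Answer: -6337/4184 ≈ -1.5146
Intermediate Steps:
j(C, H) = 7*C*H (j(C, H) = C*(6*H + H) = C*(7*H) = 7*C*H)
Q = -483 (Q = 7*((4 - 5)*1)*69 = 7*(-1*1)*69 = 7*(-1)*69 = -483)
(4584 + ((1490 + (571 + 432)) - 740))/(Q - 3701) = (4584 + ((1490 + (571 + 432)) - 740))/(-483 - 3701) = (4584 + ((1490 + 1003) - 740))/(-4184) = (4584 + (2493 - 740))*(-1/4184) = (4584 + 1753)*(-1/4184) = 6337*(-1/4184) = -6337/4184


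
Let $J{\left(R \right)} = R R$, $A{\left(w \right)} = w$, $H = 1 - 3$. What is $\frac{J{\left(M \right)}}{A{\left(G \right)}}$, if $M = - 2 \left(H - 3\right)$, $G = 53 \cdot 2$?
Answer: $\frac{50}{53} \approx 0.9434$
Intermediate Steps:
$G = 106$
$H = -2$
$M = 10$ ($M = - 2 \left(-2 - 3\right) = \left(-2\right) \left(-5\right) = 10$)
$J{\left(R \right)} = R^{2}$
$\frac{J{\left(M \right)}}{A{\left(G \right)}} = \frac{10^{2}}{106} = 100 \cdot \frac{1}{106} = \frac{50}{53}$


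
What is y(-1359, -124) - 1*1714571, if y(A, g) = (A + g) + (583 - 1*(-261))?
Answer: -1715210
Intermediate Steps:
y(A, g) = 844 + A + g (y(A, g) = (A + g) + (583 + 261) = (A + g) + 844 = 844 + A + g)
y(-1359, -124) - 1*1714571 = (844 - 1359 - 124) - 1*1714571 = -639 - 1714571 = -1715210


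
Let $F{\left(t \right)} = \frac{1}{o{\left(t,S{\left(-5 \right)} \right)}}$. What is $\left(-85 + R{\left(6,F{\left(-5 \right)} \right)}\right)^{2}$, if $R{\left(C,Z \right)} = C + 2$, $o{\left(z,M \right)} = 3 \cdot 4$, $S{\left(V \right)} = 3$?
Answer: $5929$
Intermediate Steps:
$o{\left(z,M \right)} = 12$
$F{\left(t \right)} = \frac{1}{12}$
$R{\left(C,Z \right)} = 2 + C$
$\left(-85 + R{\left(6,F{\left(-5 \right)} \right)}\right)^{2} = \left(-85 + \left(2 + 6\right)\right)^{2} = \left(-85 + 8\right)^{2} = \left(-77\right)^{2} = 5929$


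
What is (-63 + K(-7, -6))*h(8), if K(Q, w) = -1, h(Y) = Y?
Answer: -512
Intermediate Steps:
(-63 + K(-7, -6))*h(8) = (-63 - 1)*8 = -64*8 = -512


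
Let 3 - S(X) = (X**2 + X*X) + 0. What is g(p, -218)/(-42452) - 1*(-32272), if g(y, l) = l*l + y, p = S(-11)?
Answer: 1369963659/42452 ≈ 32271.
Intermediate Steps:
S(X) = 3 - 2*X**2 (S(X) = 3 - ((X**2 + X*X) + 0) = 3 - ((X**2 + X**2) + 0) = 3 - (2*X**2 + 0) = 3 - 2*X**2)
p = -239 (p = 3 - 2*(-11)**2 = 3 - 2*121 = 3 - 242 = -239)
g(y, l) = y + l**2 (g(y, l) = l**2 + y = y + l**2)
g(p, -218)/(-42452) - 1*(-32272) = (-239 + (-218)**2)/(-42452) - 1*(-32272) = (-239 + 47524)*(-1/42452) + 32272 = 47285*(-1/42452) + 32272 = -47285/42452 + 32272 = 1369963659/42452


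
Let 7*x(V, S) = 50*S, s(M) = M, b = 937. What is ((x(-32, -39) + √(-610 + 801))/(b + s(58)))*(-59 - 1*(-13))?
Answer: 17940/1393 - 46*√191/995 ≈ 12.240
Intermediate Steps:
x(V, S) = 50*S/7 (x(V, S) = (50*S)/7 = 50*S/7)
((x(-32, -39) + √(-610 + 801))/(b + s(58)))*(-59 - 1*(-13)) = (((50/7)*(-39) + √(-610 + 801))/(937 + 58))*(-59 - 1*(-13)) = ((-1950/7 + √191)/995)*(-59 + 13) = ((-1950/7 + √191)*(1/995))*(-46) = (-390/1393 + √191/995)*(-46) = 17940/1393 - 46*√191/995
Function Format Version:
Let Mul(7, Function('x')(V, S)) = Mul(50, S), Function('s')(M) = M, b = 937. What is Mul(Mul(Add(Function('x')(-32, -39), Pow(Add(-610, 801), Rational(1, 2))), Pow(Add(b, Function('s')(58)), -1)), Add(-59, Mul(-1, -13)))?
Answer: Add(Rational(17940, 1393), Mul(Rational(-46, 995), Pow(191, Rational(1, 2)))) ≈ 12.240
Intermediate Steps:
Function('x')(V, S) = Mul(Rational(50, 7), S) (Function('x')(V, S) = Mul(Rational(1, 7), Mul(50, S)) = Mul(Rational(50, 7), S))
Mul(Mul(Add(Function('x')(-32, -39), Pow(Add(-610, 801), Rational(1, 2))), Pow(Add(b, Function('s')(58)), -1)), Add(-59, Mul(-1, -13))) = Mul(Mul(Add(Mul(Rational(50, 7), -39), Pow(Add(-610, 801), Rational(1, 2))), Pow(Add(937, 58), -1)), Add(-59, Mul(-1, -13))) = Mul(Mul(Add(Rational(-1950, 7), Pow(191, Rational(1, 2))), Pow(995, -1)), Add(-59, 13)) = Mul(Mul(Add(Rational(-1950, 7), Pow(191, Rational(1, 2))), Rational(1, 995)), -46) = Mul(Add(Rational(-390, 1393), Mul(Rational(1, 995), Pow(191, Rational(1, 2)))), -46) = Add(Rational(17940, 1393), Mul(Rational(-46, 995), Pow(191, Rational(1, 2))))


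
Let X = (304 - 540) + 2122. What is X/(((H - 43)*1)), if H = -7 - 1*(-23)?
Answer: -1886/27 ≈ -69.852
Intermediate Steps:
H = 16 (H = -7 + 23 = 16)
X = 1886 (X = -236 + 2122 = 1886)
X/(((H - 43)*1)) = 1886/(((16 - 43)*1)) = 1886/((-27*1)) = 1886/(-27) = 1886*(-1/27) = -1886/27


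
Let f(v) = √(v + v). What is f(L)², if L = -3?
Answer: -6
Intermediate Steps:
f(v) = √2*√v (f(v) = √(2*v) = √2*√v)
f(L)² = (√2*√(-3))² = (√2*(I*√3))² = (I*√6)² = -6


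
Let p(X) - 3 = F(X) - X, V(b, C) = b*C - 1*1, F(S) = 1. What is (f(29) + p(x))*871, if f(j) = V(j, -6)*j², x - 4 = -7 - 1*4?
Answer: -128179844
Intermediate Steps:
V(b, C) = -1 + C*b (V(b, C) = C*b - 1 = -1 + C*b)
x = -7 (x = 4 + (-7 - 1*4) = 4 + (-7 - 4) = 4 - 11 = -7)
f(j) = j²*(-1 - 6*j) (f(j) = (-1 - 6*j)*j² = j²*(-1 - 6*j))
p(X) = 4 - X (p(X) = 3 + (1 - X) = 4 - X)
(f(29) + p(x))*871 = (29²*(-1 - 6*29) + (4 - 1*(-7)))*871 = (841*(-1 - 174) + (4 + 7))*871 = (841*(-175) + 11)*871 = (-147175 + 11)*871 = -147164*871 = -128179844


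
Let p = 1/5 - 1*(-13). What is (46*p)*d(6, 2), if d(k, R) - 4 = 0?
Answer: 12144/5 ≈ 2428.8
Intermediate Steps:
d(k, R) = 4 (d(k, R) = 4 + 0 = 4)
p = 66/5 (p = 1/5 + 13 = 66/5 ≈ 13.200)
(46*p)*d(6, 2) = (46*(66/5))*4 = (3036/5)*4 = 12144/5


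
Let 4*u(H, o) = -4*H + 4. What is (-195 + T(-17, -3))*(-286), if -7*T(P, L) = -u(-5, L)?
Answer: 388674/7 ≈ 55525.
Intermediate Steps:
u(H, o) = 1 - H (u(H, o) = (-4*H + 4)/4 = (4 - 4*H)/4 = 1 - H)
T(P, L) = 6/7 (T(P, L) = -(-1)*(1 - 1*(-5))/7 = -(-1)*(1 + 5)/7 = -(-1)*6/7 = -⅐*(-6) = 6/7)
(-195 + T(-17, -3))*(-286) = (-195 + 6/7)*(-286) = -1359/7*(-286) = 388674/7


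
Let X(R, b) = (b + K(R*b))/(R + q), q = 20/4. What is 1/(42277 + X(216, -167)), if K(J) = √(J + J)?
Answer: 344135675/14548763895774 - 221*I*√501/7274381947887 ≈ 2.3654e-5 - 6.8001e-10*I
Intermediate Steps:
K(J) = √2*√J (K(J) = √(2*J) = √2*√J)
q = 5 (q = (¼)*20 = 5)
X(R, b) = (b + √2*√(R*b))/(5 + R) (X(R, b) = (b + √2*√(R*b))/(R + 5) = (b + √2*√(R*b))/(5 + R))
1/(42277 + X(216, -167)) = 1/(42277 + (-167 + √2*√(216*(-167)))/(5 + 216)) = 1/(42277 + (-167 + √2*√(-36072))/221) = 1/(42277 + (-167 + √2*(6*I*√1002))/221) = 1/(42277 + (-167 + 12*I*√501)/221) = 1/(42277 + (-167/221 + 12*I*√501/221)) = 1/(9343050/221 + 12*I*√501/221)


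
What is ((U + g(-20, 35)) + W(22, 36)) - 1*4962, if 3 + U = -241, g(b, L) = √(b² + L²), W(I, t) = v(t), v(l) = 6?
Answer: -5200 + 5*√65 ≈ -5159.7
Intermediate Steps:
W(I, t) = 6
g(b, L) = √(L² + b²)
U = -244 (U = -3 - 241 = -244)
((U + g(-20, 35)) + W(22, 36)) - 1*4962 = ((-244 + √(35² + (-20)²)) + 6) - 1*4962 = ((-244 + √(1225 + 400)) + 6) - 4962 = ((-244 + √1625) + 6) - 4962 = ((-244 + 5*√65) + 6) - 4962 = (-238 + 5*√65) - 4962 = -5200 + 5*√65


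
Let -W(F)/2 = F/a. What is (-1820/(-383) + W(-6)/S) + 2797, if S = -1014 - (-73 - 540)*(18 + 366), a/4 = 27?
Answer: 2263538113925/807900966 ≈ 2801.8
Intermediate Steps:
a = 108 (a = 4*27 = 108)
W(F) = -F/54 (W(F) = -2*F/108 = -F/54)
S = 234378 (S = -1014 - (-613)*384 = -1014 - 1*(-235392) = -1014 + 235392 = 234378)
(-1820/(-383) + W(-6)/S) + 2797 = (-1820/(-383) - 1/54*(-6)/234378) + 2797 = (-1820*(-1/383) + (1/9)*(1/234378)) + 2797 = (1820/383 + 1/2109402) + 2797 = 3839112023/807900966 + 2797 = 2263538113925/807900966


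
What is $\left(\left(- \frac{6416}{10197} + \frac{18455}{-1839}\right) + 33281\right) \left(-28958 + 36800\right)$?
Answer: $\frac{543620288562832}{2083587} \approx 2.6091 \cdot 10^{8}$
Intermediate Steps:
$\left(\left(- \frac{6416}{10197} + \frac{18455}{-1839}\right) + 33281\right) \left(-28958 + 36800\right) = \left(\left(\left(-6416\right) \frac{1}{10197} + 18455 \left(- \frac{1}{1839}\right)\right) + 33281\right) 7842 = \left(\left(- \frac{6416}{10197} - \frac{18455}{1839}\right) + 33281\right) 7842 = \left(- \frac{66661553}{6250761} + 33281\right) 7842 = \frac{207964915288}{6250761} \cdot 7842 = \frac{543620288562832}{2083587}$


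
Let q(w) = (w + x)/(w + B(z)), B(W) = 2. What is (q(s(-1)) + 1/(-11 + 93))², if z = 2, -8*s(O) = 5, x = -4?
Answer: 9138529/813604 ≈ 11.232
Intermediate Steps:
s(O) = -5/8 (s(O) = -⅛*5 = -5/8)
q(w) = (-4 + w)/(2 + w) (q(w) = (w - 4)/(w + 2) = (-4 + w)/(2 + w))
(q(s(-1)) + 1/(-11 + 93))² = ((-4 - 5/8)/(2 - 5/8) + 1/(-11 + 93))² = (-37/8/(11/8) + 1/82)² = ((8/11)*(-37/8) + 1/82)² = (-37/11 + 1/82)² = (-3023/902)² = 9138529/813604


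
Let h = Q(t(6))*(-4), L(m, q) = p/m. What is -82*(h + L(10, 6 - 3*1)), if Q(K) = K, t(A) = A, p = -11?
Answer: 10291/5 ≈ 2058.2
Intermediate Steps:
L(m, q) = -11/m
h = -24 (h = 6*(-4) = -24)
-82*(h + L(10, 6 - 3*1)) = -82*(-24 - 11/10) = -82*(-251/10) = 10291/5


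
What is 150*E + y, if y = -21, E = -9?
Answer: -1371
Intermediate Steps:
150*E + y = 150*(-9) - 21 = -1350 - 21 = -1371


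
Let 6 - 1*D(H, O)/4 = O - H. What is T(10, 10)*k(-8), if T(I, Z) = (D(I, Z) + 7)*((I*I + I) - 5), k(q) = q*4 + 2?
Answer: -97650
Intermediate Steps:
k(q) = 2 + 4*q (k(q) = 4*q + 2 = 2 + 4*q)
D(H, O) = 24 - 4*O + 4*H (D(H, O) = 24 - 4*(O - H) = 24 + (-4*O + 4*H) = 24 - 4*O + 4*H)
T(I, Z) = (-5 + I + I²)*(31 - 4*Z + 4*I) (T(I, Z) = ((24 - 4*Z + 4*I) + 7)*((I*I + I) - 5) = (31 - 4*Z + 4*I)*((I² + I) - 5) = (31 - 4*Z + 4*I)*((I + I²) - 5) = (31 - 4*Z + 4*I)*(-5 + I + I²) = (-5 + I + I²)*(31 - 4*Z + 4*I))
T(10, 10)*k(-8) = (-155 + 4*10³ + 11*10 + 20*10 + 35*10² - 4*10*10 - 4*10*10²)*(2 + 4*(-8)) = (-155 + 4*1000 + 110 + 200 + 35*100 - 400 - 4*10*100)*(2 - 32) = (-155 + 4000 + 110 + 200 + 3500 - 400 - 4000)*(-30) = 3255*(-30) = -97650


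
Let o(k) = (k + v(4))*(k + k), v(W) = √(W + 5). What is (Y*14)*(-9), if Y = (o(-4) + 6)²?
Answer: -24696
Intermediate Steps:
v(W) = √(5 + W)
o(k) = 2*k*(3 + k) (o(k) = (k + √(5 + 4))*(k + k) = (k + √9)*(2*k) = (k + 3)*(2*k) = (3 + k)*(2*k) = 2*k*(3 + k))
Y = 196 (Y = (2*(-4)*(3 - 4) + 6)² = (2*(-4)*(-1) + 6)² = (8 + 6)² = 14² = 196)
(Y*14)*(-9) = (196*14)*(-9) = 2744*(-9) = -24696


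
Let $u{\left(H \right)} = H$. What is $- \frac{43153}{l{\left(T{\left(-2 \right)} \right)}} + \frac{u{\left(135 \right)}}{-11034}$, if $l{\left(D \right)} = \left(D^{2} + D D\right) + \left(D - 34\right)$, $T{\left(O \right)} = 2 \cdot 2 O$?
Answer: $- \frac{13226717}{26359} \approx -501.79$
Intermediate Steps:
$T{\left(O \right)} = 4 O$
$l{\left(D \right)} = -34 + D + 2 D^{2}$ ($l{\left(D \right)} = \left(D^{2} + D^{2}\right) + \left(D - 34\right) = 2 D^{2} + \left(-34 + D\right) = -34 + D + 2 D^{2}$)
$- \frac{43153}{l{\left(T{\left(-2 \right)} \right)}} + \frac{u{\left(135 \right)}}{-11034} = - \frac{43153}{-34 + 4 \left(-2\right) + 2 \left(4 \left(-2\right)\right)^{2}} + \frac{135}{-11034} = - \frac{43153}{-34 - 8 + 2 \left(-8\right)^{2}} + 135 \left(- \frac{1}{11034}\right) = - \frac{43153}{-34 - 8 + 2 \cdot 64} - \frac{15}{1226} = - \frac{43153}{-34 - 8 + 128} - \frac{15}{1226} = - \frac{43153}{86} - \frac{15}{1226} = - \frac{13226717}{26359}$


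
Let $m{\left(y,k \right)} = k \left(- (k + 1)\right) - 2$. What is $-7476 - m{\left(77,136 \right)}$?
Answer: $11158$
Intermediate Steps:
$m{\left(y,k \right)} = -2 + k \left(-1 - k\right)$ ($m{\left(y,k \right)} = k \left(- (1 + k)\right) - 2 = k \left(-1 - k\right) - 2 = -2 + k \left(-1 - k\right)$)
$-7476 - m{\left(77,136 \right)} = -7476 - \left(-2 - 136 - 136^{2}\right) = -7476 - \left(-2 - 136 - 18496\right) = -7476 - -18634 = -7476 + 18634 = 11158$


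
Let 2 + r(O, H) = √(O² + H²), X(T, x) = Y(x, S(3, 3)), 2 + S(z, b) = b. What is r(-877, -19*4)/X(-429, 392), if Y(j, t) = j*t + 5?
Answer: -2/397 + √774905/397 ≈ 2.2123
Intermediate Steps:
S(z, b) = -2 + b
Y(j, t) = 5 + j*t
X(T, x) = 5 + x (X(T, x) = 5 + x*(-2 + 3) = 5 + x*1 = 5 + x)
r(O, H) = -2 + √(H² + O²) (r(O, H) = -2 + √(O² + H²) = -2 + √(H² + O²))
r(-877, -19*4)/X(-429, 392) = (-2 + √((-19*4)² + (-877)²))/(5 + 392) = (-2 + √((-76)² + 769129))/397 = (-2 + √(5776 + 769129))*(1/397) = (-2 + √774905)*(1/397) = -2/397 + √774905/397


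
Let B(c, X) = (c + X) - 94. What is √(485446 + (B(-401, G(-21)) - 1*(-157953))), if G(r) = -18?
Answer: √642886 ≈ 801.80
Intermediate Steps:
B(c, X) = -94 + X + c (B(c, X) = (X + c) - 94 = -94 + X + c)
√(485446 + (B(-401, G(-21)) - 1*(-157953))) = √(485446 + ((-94 - 18 - 401) - 1*(-157953))) = √(485446 + (-513 + 157953)) = √(485446 + 157440) = √642886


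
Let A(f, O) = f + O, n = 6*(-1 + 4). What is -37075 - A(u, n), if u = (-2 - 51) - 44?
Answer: -36996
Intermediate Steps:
u = -97 (u = -53 - 44 = -97)
n = 18 (n = 6*3 = 18)
A(f, O) = O + f
-37075 - A(u, n) = -37075 - (18 - 97) = -37075 - 1*(-79) = -37075 + 79 = -36996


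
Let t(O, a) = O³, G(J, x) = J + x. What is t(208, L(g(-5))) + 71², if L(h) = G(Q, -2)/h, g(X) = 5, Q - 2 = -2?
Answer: 9003953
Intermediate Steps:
Q = 0 (Q = 2 - 2 = 0)
L(h) = -2/h (L(h) = (0 - 2)/h = -2/h)
t(208, L(g(-5))) + 71² = 208³ + 71² = 8998912 + 5041 = 9003953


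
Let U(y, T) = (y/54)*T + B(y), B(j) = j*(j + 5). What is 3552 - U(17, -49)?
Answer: 172445/54 ≈ 3193.4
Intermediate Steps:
B(j) = j*(5 + j)
U(y, T) = y*(5 + y) + T*y/54 (U(y, T) = (y/54)*T + y*(5 + y) = T*y/54 + y*(5 + y) = y*(5 + y) + T*y/54)
3552 - U(17, -49) = 3552 - 17*(270 - 49 + 54*17)/54 = 3552 - 17*(270 - 49 + 918)/54 = 3552 - 17*1139/54 = 3552 - 1*19363/54 = 3552 - 19363/54 = 172445/54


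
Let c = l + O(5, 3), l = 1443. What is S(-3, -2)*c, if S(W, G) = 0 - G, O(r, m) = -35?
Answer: 2816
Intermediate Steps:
S(W, G) = -G
c = 1408 (c = 1443 - 35 = 1408)
S(-3, -2)*c = -1*(-2)*1408 = 2*1408 = 2816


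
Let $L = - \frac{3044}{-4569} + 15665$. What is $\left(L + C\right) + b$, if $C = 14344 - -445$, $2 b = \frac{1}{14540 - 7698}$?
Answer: $\frac{1904092615649}{62522196} \approx 30455.0$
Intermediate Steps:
$L = \frac{71576429}{4569}$ ($L = \left(-3044\right) \left(- \frac{1}{4569}\right) + 15665 = \frac{3044}{4569} + 15665 = \frac{71576429}{4569} \approx 15666.0$)
$b = \frac{1}{13684}$ ($b = \frac{1}{2 \left(14540 - 7698\right)} = \frac{1}{2 \cdot 6842} = \frac{1}{2} \cdot \frac{1}{6842} = \frac{1}{13684} \approx 7.3078 \cdot 10^{-5}$)
$C = 14789$ ($C = 14344 + 445 = 14789$)
$\left(L + C\right) + b = \left(\frac{71576429}{4569} + 14789\right) + \frac{1}{13684} = \frac{139147370}{4569} + \frac{1}{13684} = \frac{1904092615649}{62522196}$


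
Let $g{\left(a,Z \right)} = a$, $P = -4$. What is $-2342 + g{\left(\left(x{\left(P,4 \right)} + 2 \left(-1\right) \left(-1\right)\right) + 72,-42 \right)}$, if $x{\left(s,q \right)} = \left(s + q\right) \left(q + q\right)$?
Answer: $-2268$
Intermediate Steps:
$x{\left(s,q \right)} = 2 q \left(q + s\right)$ ($x{\left(s,q \right)} = \left(q + s\right) 2 q = 2 q \left(q + s\right)$)
$-2342 + g{\left(\left(x{\left(P,4 \right)} + 2 \left(-1\right) \left(-1\right)\right) + 72,-42 \right)} = -2342 + \left(\left(2 \cdot 4 \left(4 - 4\right) + 2 \left(-1\right) \left(-1\right)\right) + 72\right) = -2342 + \left(\left(2 \cdot 4 \cdot 0 - -2\right) + 72\right) = -2342 + \left(\left(0 + 2\right) + 72\right) = -2342 + \left(2 + 72\right) = -2342 + 74 = -2268$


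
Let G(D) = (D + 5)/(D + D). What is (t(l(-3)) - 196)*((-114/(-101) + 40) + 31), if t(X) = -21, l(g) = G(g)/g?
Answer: -1580845/101 ≈ -15652.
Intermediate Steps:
G(D) = (5 + D)/(2*D) (G(D) = (5 + D)/((2*D)) = (5 + D)*(1/(2*D)) = (5 + D)/(2*D))
l(g) = (5 + g)/(2*g**2) (l(g) = ((5 + g)/(2*g))/g = (5 + g)/(2*g**2))
(t(l(-3)) - 196)*((-114/(-101) + 40) + 31) = (-21 - 196)*((-114/(-101) + 40) + 31) = -217*((-114*(-1/101) + 40) + 31) = -217*((114/101 + 40) + 31) = -217*(4154/101 + 31) = -217*7285/101 = -1580845/101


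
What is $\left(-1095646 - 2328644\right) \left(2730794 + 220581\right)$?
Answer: $-10106363898750$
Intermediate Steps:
$\left(-1095646 - 2328644\right) \left(2730794 + 220581\right) = \left(-3424290\right) 2951375 = -10106363898750$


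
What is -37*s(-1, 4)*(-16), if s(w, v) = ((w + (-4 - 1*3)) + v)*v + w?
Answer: -10064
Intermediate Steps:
s(w, v) = w + v*(-7 + v + w) (s(w, v) = ((w + (-4 - 3)) + v)*v + w = ((w - 7) + v)*v + w = ((-7 + w) + v)*v + w = (-7 + v + w)*v + w = v*(-7 + v + w) + w = w + v*(-7 + v + w))
-37*s(-1, 4)*(-16) = -37*(-1 + 4**2 - 7*4 + 4*(-1))*(-16) = -37*(-1 + 16 - 28 - 4)*(-16) = -37*(-17)*(-16) = 629*(-16) = -10064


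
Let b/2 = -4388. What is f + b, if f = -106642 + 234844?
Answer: 119426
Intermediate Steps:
b = -8776 (b = 2*(-4388) = -8776)
f = 128202
f + b = 128202 - 8776 = 119426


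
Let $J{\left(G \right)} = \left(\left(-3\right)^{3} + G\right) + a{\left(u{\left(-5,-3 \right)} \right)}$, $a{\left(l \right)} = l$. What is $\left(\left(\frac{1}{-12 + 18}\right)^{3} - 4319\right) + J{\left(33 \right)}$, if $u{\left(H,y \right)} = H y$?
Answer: $- \frac{928367}{216} \approx -4298.0$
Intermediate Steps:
$J{\left(G \right)} = -12 + G$ ($J{\left(G \right)} = \left(\left(-3\right)^{3} + G\right) - -15 = \left(-27 + G\right) + 15 = -12 + G$)
$\left(\left(\frac{1}{-12 + 18}\right)^{3} - 4319\right) + J{\left(33 \right)} = \left(\left(\frac{1}{-12 + 18}\right)^{3} - 4319\right) + \left(-12 + 33\right) = \left(\left(\frac{1}{6}\right)^{3} - 4319\right) + 21 = \left(\frac{1}{216} - 4319\right) + 21 = - \frac{932903}{216} + 21 = - \frac{928367}{216}$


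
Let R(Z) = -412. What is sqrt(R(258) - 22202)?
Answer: I*sqrt(22614) ≈ 150.38*I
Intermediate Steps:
sqrt(R(258) - 22202) = sqrt(-412 - 22202) = sqrt(-22614) = I*sqrt(22614)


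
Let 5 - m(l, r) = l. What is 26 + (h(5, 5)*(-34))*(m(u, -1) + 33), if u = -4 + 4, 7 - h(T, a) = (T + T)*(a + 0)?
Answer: 55582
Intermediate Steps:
h(T, a) = 7 - 2*T*a (h(T, a) = 7 - (T + T)*(a + 0) = 7 - 2*T*a)
u = 0
m(l, r) = 5 - l
26 + (h(5, 5)*(-34))*(m(u, -1) + 33) = 26 + ((7 - 2*5*5)*(-34))*((5 - 1*0) + 33) = 26 + ((7 - 50)*(-34))*((5 + 0) + 33) = 26 + (-43*(-34))*(5 + 33) = 26 + 1462*38 = 26 + 55556 = 55582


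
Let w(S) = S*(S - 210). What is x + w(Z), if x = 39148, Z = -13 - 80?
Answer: 67327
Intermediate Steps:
Z = -93
w(S) = S*(-210 + S)
x + w(Z) = 39148 - 93*(-210 - 93) = 39148 - 93*(-303) = 39148 + 28179 = 67327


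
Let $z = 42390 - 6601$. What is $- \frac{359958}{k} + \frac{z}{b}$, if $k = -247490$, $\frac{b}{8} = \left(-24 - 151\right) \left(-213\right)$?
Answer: $\frac{11619689521}{7380151800} \approx 1.5745$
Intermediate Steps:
$b = 298200$ ($b = 8 \left(-24 - 151\right) \left(-213\right) = 8 \left(\left(-175\right) \left(-213\right)\right) = 8 \cdot 37275 = 298200$)
$z = 35789$
$- \frac{359958}{k} + \frac{z}{b} = - \frac{359958}{-247490} + \frac{35789}{298200} = \left(-359958\right) \left(- \frac{1}{247490}\right) + 35789 \cdot \frac{1}{298200} = \frac{179979}{123745} + \frac{35789}{298200} = \frac{11619689521}{7380151800}$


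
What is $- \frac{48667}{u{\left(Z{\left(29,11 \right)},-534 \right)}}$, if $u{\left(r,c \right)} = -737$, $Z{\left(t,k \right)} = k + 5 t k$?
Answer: $\frac{48667}{737} \approx 66.034$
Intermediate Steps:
$Z{\left(t,k \right)} = k + 5 k t$
$- \frac{48667}{u{\left(Z{\left(29,11 \right)},-534 \right)}} = - \frac{48667}{-737} = \left(-48667\right) \left(- \frac{1}{737}\right) = \frac{48667}{737}$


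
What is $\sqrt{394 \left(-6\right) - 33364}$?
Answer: $4 i \sqrt{2233} \approx 189.02 i$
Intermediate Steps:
$\sqrt{394 \left(-6\right) - 33364} = \sqrt{-2364 - 33364} = \sqrt{-35728} = 4 i \sqrt{2233}$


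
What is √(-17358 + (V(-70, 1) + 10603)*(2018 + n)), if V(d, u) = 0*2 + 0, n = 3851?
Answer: √62211649 ≈ 7887.4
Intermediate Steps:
V(d, u) = 0 (V(d, u) = 0 + 0 = 0)
√(-17358 + (V(-70, 1) + 10603)*(2018 + n)) = √(-17358 + (0 + 10603)*(2018 + 3851)) = √(-17358 + 10603*5869) = √(-17358 + 62229007) = √62211649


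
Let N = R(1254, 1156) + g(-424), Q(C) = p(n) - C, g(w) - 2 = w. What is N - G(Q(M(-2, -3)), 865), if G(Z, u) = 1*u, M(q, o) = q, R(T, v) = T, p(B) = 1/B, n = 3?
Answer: -33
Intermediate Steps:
g(w) = 2 + w
p(B) = 1/B
Q(C) = 1/3 - C
G(Z, u) = u
N = 832 (N = 1254 + (2 - 424) = 1254 - 422 = 832)
N - G(Q(M(-2, -3)), 865) = 832 - 1*865 = 832 - 865 = -33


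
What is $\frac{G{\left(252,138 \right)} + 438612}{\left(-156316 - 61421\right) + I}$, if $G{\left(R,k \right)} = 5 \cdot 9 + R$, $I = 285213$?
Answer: $\frac{146303}{22492} \approx 6.5047$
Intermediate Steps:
$G{\left(R,k \right)} = 45 + R$
$\frac{G{\left(252,138 \right)} + 438612}{\left(-156316 - 61421\right) + I} = \frac{\left(45 + 252\right) + 438612}{\left(-156316 - 61421\right) + 285213} = \frac{297 + 438612}{-217737 + 285213} = \frac{438909}{67476} = 438909 \cdot \frac{1}{67476} = \frac{146303}{22492}$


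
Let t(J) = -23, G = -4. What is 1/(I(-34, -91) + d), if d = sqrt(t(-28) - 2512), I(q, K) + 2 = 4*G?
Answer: -6/953 - 13*I*sqrt(15)/2859 ≈ -0.0062959 - 0.017611*I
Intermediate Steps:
I(q, K) = -18 (I(q, K) = -2 + 4*(-4) = -2 - 16 = -18)
d = 13*I*sqrt(15) (d = sqrt(-23 - 2512) = sqrt(-2535) = 13*I*sqrt(15) ≈ 50.349*I)
1/(I(-34, -91) + d) = 1/(-18 + 13*I*sqrt(15))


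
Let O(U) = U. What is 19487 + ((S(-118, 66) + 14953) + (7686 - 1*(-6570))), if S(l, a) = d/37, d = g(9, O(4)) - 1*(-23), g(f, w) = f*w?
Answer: 1801811/37 ≈ 48698.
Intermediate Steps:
d = 59 (d = 9*4 - 1*(-23) = 36 + 23 = 59)
S(l, a) = 59/37
19487 + ((S(-118, 66) + 14953) + (7686 - 1*(-6570))) = 19487 + ((59/37 + 14953) + (7686 - 1*(-6570))) = 19487 + (553320/37 + (7686 + 6570)) = 19487 + (553320/37 + 14256) = 19487 + 1080792/37 = 1801811/37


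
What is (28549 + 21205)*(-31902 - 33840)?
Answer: -3270927468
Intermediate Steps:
(28549 + 21205)*(-31902 - 33840) = 49754*(-65742) = -3270927468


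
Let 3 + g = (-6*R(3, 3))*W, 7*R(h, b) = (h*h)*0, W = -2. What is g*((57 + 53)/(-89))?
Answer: 330/89 ≈ 3.7079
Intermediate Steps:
R(h, b) = 0 (R(h, b) = ((h*h)*0)/7 = (h²*0)/7 = (⅐)*0 = 0)
g = -3 (g = -3 - 6*0*(-2) = -3 + 0*(-2) = -3 + 0 = -3)
g*((57 + 53)/(-89)) = -3*(57 + 53)/(-89) = -330*(-1)/89 = -3*(-110/89) = 330/89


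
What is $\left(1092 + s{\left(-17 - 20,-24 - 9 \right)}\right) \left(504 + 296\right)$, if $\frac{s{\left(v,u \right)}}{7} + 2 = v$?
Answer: $655200$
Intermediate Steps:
$s{\left(v,u \right)} = -14 + 7 v$
$\left(1092 + s{\left(-17 - 20,-24 - 9 \right)}\right) \left(504 + 296\right) = \left(1092 + \left(-14 + 7 \left(-17 - 20\right)\right)\right) \left(504 + 296\right) = \left(1092 + \left(-14 + 7 \left(-17 - 20\right)\right)\right) 800 = \left(1092 + \left(-14 + 7 \left(-37\right)\right)\right) 800 = \left(1092 - 273\right) 800 = 819 \cdot 800 = 655200$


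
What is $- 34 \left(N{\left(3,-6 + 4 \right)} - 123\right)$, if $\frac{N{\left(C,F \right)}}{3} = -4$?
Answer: $4590$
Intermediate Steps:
$N{\left(C,F \right)} = -12$ ($N{\left(C,F \right)} = 3 \left(-4\right) = -12$)
$- 34 \left(N{\left(3,-6 + 4 \right)} - 123\right) = - 34 \left(-12 - 123\right) = \left(-34\right) \left(-135\right) = 4590$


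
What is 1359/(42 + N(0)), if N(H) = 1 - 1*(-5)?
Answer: 453/16 ≈ 28.313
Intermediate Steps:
N(H) = 6 (N(H) = 1 + 5 = 6)
1359/(42 + N(0)) = 1359/(42 + 6) = 1359/48 = 1359*(1/48) = 453/16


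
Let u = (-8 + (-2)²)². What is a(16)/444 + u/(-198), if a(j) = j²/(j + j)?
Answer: -230/3663 ≈ -0.062790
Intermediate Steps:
a(j) = j/2 (a(j) = j²/((2*j)) = (1/(2*j))*j² = j/2)
u = 16 (u = (-8 + 4)² = (-4)² = 16)
a(16)/444 + u/(-198) = ((½)*16)/444 + 16/(-198) = 8*(1/444) + 16*(-1/198) = 2/111 - 8/99 = -230/3663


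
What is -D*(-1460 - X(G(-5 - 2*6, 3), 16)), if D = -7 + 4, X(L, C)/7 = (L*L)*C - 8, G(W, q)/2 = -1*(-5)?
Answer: -37812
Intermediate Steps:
G(W, q) = 10 (G(W, q) = 2*(-1*(-5)) = 2*5 = 10)
X(L, C) = -56 + 7*C*L² (X(L, C) = 7*((L*L)*C - 8) = 7*(L²*C - 8) = 7*(C*L² - 8) = 7*(-8 + C*L²) = -56 + 7*C*L²)
D = -3
-D*(-1460 - X(G(-5 - 2*6, 3), 16)) = -(-3)*(-1460 - (-56 + 7*16*10²)) = -(-3)*(-1460 - (-56 + 7*16*100)) = -(-3)*(-1460 - (-56 + 11200)) = -(-3)*(-1460 - 1*11144) = -(-3)*(-1460 - 11144) = -(-3)*(-12604) = -1*37812 = -37812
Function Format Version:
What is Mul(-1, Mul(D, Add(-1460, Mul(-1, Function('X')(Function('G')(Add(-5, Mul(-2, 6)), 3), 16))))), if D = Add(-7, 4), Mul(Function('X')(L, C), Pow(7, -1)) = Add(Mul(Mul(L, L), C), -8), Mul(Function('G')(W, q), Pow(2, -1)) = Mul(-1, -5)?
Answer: -37812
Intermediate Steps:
Function('G')(W, q) = 10 (Function('G')(W, q) = Mul(2, Mul(-1, -5)) = Mul(2, 5) = 10)
Function('X')(L, C) = Add(-56, Mul(7, C, Pow(L, 2))) (Function('X')(L, C) = Mul(7, Add(Mul(Mul(L, L), C), -8)) = Mul(7, Add(Mul(Pow(L, 2), C), -8)) = Mul(7, Add(Mul(C, Pow(L, 2)), -8)) = Mul(7, Add(-8, Mul(C, Pow(L, 2)))) = Add(-56, Mul(7, C, Pow(L, 2))))
D = -3
Mul(-1, Mul(D, Add(-1460, Mul(-1, Function('X')(Function('G')(Add(-5, Mul(-2, 6)), 3), 16))))) = Mul(-1, Mul(-3, Add(-1460, Mul(-1, Add(-56, Mul(7, 16, Pow(10, 2))))))) = Mul(-1, Mul(-3, Add(-1460, Mul(-1, Add(-56, Mul(7, 16, 100)))))) = Mul(-1, Mul(-3, Add(-1460, Mul(-1, Add(-56, 11200))))) = Mul(-1, Mul(-3, Add(-1460, Mul(-1, 11144)))) = Mul(-1, Mul(-3, Add(-1460, -11144))) = Mul(-1, Mul(-3, -12604)) = Mul(-1, 37812) = -37812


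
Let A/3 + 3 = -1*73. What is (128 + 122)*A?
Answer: -57000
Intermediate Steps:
A = -228 (A = -9 + 3*(-1*73) = -9 + 3*(-73) = -9 - 219 = -228)
(128 + 122)*A = (128 + 122)*(-228) = 250*(-228) = -57000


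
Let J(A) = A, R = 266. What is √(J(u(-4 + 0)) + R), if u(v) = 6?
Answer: 4*√17 ≈ 16.492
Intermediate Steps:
√(J(u(-4 + 0)) + R) = √(6 + 266) = √272 = 4*√17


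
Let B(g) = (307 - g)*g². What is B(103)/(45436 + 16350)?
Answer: 1082118/30893 ≈ 35.028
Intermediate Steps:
B(g) = g²*(307 - g)
B(103)/(45436 + 16350) = (103²*(307 - 1*103))/(45436 + 16350) = (10609*(307 - 103))/61786 = (10609*204)*(1/61786) = 2164236*(1/61786) = 1082118/30893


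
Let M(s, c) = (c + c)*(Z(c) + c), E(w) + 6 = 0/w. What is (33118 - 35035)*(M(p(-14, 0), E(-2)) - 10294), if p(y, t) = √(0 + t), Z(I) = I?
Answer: 19457550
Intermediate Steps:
E(w) = -6 (E(w) = -6 + 0/w = -6 + 0 = -6)
p(y, t) = √t
M(s, c) = 4*c² (M(s, c) = (c + c)*(c + c) = (2*c)*(2*c) = 4*c²)
(33118 - 35035)*(M(p(-14, 0), E(-2)) - 10294) = (33118 - 35035)*(4*(-6)² - 10294) = -1917*(4*36 - 10294) = -1917*(144 - 10294) = -1917*(-10150) = 19457550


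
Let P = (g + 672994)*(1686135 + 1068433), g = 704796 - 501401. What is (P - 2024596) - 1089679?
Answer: 2414069980677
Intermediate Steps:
g = 203395
P = 2414073094952 (P = (203395 + 672994)*(1686135 + 1068433) = 876389*2754568 = 2414073094952)
(P - 2024596) - 1089679 = (2414073094952 - 2024596) - 1089679 = 2414071070356 - 1089679 = 2414069980677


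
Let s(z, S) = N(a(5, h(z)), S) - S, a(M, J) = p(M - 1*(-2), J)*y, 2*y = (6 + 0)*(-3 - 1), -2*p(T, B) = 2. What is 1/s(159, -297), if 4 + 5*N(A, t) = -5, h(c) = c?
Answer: 5/1476 ≈ 0.0033875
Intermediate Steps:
p(T, B) = -1 (p(T, B) = -½*2 = -1)
y = -12 (y = ((6 + 0)*(-3 - 1))/2 = (6*(-4))/2 = (½)*(-24) = -12)
a(M, J) = 12 (a(M, J) = -1*(-12) = 12)
N(A, t) = -9/5 (N(A, t) = -⅘ + (⅕)*(-5) = -⅘ - 1 = -9/5)
s(z, S) = -9/5 - S
1/s(159, -297) = 1/(-9/5 - 1*(-297)) = 1/(-9/5 + 297) = 1/(1476/5) = 5/1476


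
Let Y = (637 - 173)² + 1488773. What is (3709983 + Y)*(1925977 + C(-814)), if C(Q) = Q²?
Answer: 14014668827796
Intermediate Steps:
Y = 1704069 (Y = 464² + 1488773 = 215296 + 1488773 = 1704069)
(3709983 + Y)*(1925977 + C(-814)) = (3709983 + 1704069)*(1925977 + (-814)²) = 5414052*(1925977 + 662596) = 5414052*2588573 = 14014668827796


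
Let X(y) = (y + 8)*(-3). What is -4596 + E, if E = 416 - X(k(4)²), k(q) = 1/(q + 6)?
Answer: -415597/100 ≈ -4156.0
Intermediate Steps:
k(q) = 1/(6 + q)
X(y) = -24 - 3*y (X(y) = (8 + y)*(-3) = -24 - 3*y)
E = 44003/100 (E = 416 - (-24 - 3/(6 + 4)²) = 416 - (-24 - 3*(1/10)²) = 416 - (-24 - 3*(⅒)²) = 416 - (-24 - 3*1/100) = 416 - (-24 - 3/100) = 416 - 1*(-2403/100) = 416 + 2403/100 = 44003/100 ≈ 440.03)
-4596 + E = -4596 + 44003/100 = -415597/100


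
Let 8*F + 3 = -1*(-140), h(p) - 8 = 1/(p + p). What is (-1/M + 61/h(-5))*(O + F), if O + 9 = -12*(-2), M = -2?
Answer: 333843/1264 ≈ 264.12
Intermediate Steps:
h(p) = 8 + 1/(2*p) (h(p) = 8 + 1/(p + p) = 8 + 1/(2*p))
O = 15 (O = -9 - 12*(-2) = -9 + 24 = 15)
F = 137/8 (F = -3/8 + (-1*(-140))/8 = -3/8 + (1/8)*140 = -3/8 + 35/2 = 137/8 ≈ 17.125)
(-1/M + 61/h(-5))*(O + F) = (-1/(-2) + 61/(8 + (1/2)/(-5)))*(15 + 137/8) = (-1*(-1/2) + 61/(8 + (1/2)*(-1/5)))*(257/8) = (1/2 + 61/(8 - 1/10))*(257/8) = (1/2 + 61/(79/10))*(257/8) = (1/2 + 61*(10/79))*(257/8) = (1/2 + 610/79)*(257/8) = (1299/158)*(257/8) = 333843/1264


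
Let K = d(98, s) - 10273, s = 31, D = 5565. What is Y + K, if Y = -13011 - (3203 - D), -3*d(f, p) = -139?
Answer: -62627/3 ≈ -20876.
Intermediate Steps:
d(f, p) = 139/3 (d(f, p) = -⅓*(-139) = 139/3)
Y = -10649 (Y = -13011 - (3203 - 1*5565) = -13011 - (3203 - 5565) = -13011 - 1*(-2362) = -13011 + 2362 = -10649)
K = -30680/3 (K = 139/3 - 10273 = -30680/3 ≈ -10227.)
Y + K = -10649 - 30680/3 = -62627/3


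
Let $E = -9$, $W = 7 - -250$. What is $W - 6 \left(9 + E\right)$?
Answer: $257$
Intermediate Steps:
$W = 257$ ($W = 7 + 250 = 257$)
$W - 6 \left(9 + E\right) = 257 - 6 \left(9 - 9\right) = 257 - 6 \cdot 0 = 257 - 0 = 257 + 0 = 257$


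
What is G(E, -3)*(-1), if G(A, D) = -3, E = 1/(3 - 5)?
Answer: 3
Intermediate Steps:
E = -½ (E = 1/(-2) = -½ ≈ -0.50000)
G(E, -3)*(-1) = -3*(-1) = 3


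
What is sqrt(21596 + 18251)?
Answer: sqrt(39847) ≈ 199.62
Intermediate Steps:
sqrt(21596 + 18251) = sqrt(39847)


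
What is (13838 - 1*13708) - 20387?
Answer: -20257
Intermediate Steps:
(13838 - 1*13708) - 20387 = (13838 - 13708) - 20387 = 130 - 20387 = -20257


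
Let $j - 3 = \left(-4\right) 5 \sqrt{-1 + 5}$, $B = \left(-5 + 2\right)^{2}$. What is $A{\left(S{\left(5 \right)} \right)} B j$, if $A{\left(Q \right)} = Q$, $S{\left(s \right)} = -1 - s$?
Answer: $1998$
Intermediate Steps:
$B = 9$ ($B = \left(-3\right)^{2} = 9$)
$j = -37$ ($j = 3 + \left(-4\right) 5 \sqrt{-1 + 5} = 3 - 20 \sqrt{4} = 3 - 40 = -37$)
$A{\left(S{\left(5 \right)} \right)} B j = \left(-1 - 5\right) 9 \left(-37\right) = \left(-6\right) 9 \left(-37\right) = \left(-54\right) \left(-37\right) = 1998$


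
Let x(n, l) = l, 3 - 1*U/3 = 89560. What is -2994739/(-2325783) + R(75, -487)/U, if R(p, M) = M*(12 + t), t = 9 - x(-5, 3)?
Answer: 274995778549/208290148131 ≈ 1.3203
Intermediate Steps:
U = -268671 (U = 9 - 3*89560 = 9 - 268680 = -268671)
t = 6 (t = 9 - 1*3 = 9 - 3 = 6)
R(p, M) = 18*M (R(p, M) = M*(12 + 6) = M*18 = 18*M)
-2994739/(-2325783) + R(75, -487)/U = -2994739/(-2325783) + (18*(-487))/(-268671) = -2994739*(-1/2325783) - 8766*(-1/268671) = 2994739/2325783 + 2922/89557 = 274995778549/208290148131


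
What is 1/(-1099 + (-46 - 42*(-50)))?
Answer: 1/955 ≈ 0.0010471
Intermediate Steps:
1/(-1099 + (-46 - 42*(-50))) = 1/(-1099 + (-46 + 2100)) = 1/(-1099 + 2054) = 1/955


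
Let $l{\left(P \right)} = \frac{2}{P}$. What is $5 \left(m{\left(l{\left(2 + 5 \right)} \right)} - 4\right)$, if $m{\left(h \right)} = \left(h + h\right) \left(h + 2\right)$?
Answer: $- \frac{660}{49} \approx -13.469$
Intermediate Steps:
$m{\left(h \right)} = 2 h \left(2 + h\right)$
$5 \left(m{\left(l{\left(2 + 5 \right)} \right)} - 4\right) = 5 \left(2 \frac{2}{2 + 5} \left(2 + \frac{2}{2 + 5}\right) - 4\right) = 5 \left(2 \cdot \frac{2}{7} \left(2 + \frac{2}{7}\right) - 4\right) = 5 \left(2 \cdot \frac{2}{7} \cdot \frac{16}{7} - 4\right) = 5 \left(\frac{64}{49} - 4\right) = 5 \left(- \frac{132}{49}\right) = - \frac{660}{49}$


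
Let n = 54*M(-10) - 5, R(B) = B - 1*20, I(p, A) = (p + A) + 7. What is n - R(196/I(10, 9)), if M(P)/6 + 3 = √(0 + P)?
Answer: -12539/13 + 324*I*√10 ≈ -964.54 + 1024.6*I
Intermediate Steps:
I(p, A) = 7 + A + p (I(p, A) = (A + p) + 7 = 7 + A + p)
M(P) = -18 + 6*√P (M(P) = -18 + 6*√(0 + P) = -18 + 6*√P)
R(B) = -20 + B (R(B) = B - 20 = -20 + B)
n = -977 + 324*I*√10 (n = 54*(-18 + 6*√(-10)) - 5 = 54*(-18 + 6*(I*√10)) - 5 = 54*(-18 + 6*I*√10) - 5 = (-972 + 324*I*√10) - 5 = -977 + 324*I*√10 ≈ -977.0 + 1024.6*I)
n - R(196/I(10, 9)) = (-977 + 324*I*√10) - (-20 + 196/(7 + 9 + 10)) = (-977 + 324*I*√10) - (-20 + 196/26) = (-977 + 324*I*√10) - (-20 + 196*(1/26)) = (-977 + 324*I*√10) - (-20 + 98/13) = (-977 + 324*I*√10) - 1*(-162/13) = (-977 + 324*I*√10) + 162/13 = -12539/13 + 324*I*√10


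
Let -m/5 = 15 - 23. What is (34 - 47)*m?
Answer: -520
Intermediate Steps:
m = 40 (m = -5*(15 - 23) = -5*(-8) = 40)
(34 - 47)*m = (34 - 47)*40 = -13*40 = -520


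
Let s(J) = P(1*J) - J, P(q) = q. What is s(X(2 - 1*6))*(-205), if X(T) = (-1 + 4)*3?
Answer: 0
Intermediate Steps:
X(T) = 9 (X(T) = 3*3 = 9)
s(J) = 0 (s(J) = 1*J - J = J - J = 0)
s(X(2 - 1*6))*(-205) = 0*(-205) = 0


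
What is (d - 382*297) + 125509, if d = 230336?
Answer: 242391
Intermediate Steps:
(d - 382*297) + 125509 = (230336 - 382*297) + 125509 = (230336 - 113454) + 125509 = 116882 + 125509 = 242391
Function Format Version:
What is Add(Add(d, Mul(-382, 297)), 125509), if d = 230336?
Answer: 242391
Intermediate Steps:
Add(Add(d, Mul(-382, 297)), 125509) = Add(Add(230336, Mul(-382, 297)), 125509) = Add(Add(230336, -113454), 125509) = Add(116882, 125509) = 242391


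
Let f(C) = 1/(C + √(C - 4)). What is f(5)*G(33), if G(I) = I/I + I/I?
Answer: ⅓ ≈ 0.33333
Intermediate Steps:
G(I) = 2 (G(I) = 1 + 1 = 2)
f(C) = 1/(C + √(-4 + C))
f(5)*G(33) = 2/(5 + √(-4 + 5)) = 2/(5 + √1) = 2/(5 + 1) = 2/6 = (⅙)*2 = ⅓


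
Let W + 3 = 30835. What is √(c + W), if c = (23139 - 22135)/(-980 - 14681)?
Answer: 2*√1890513496157/15661 ≈ 175.59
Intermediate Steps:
W = 30832 (W = -3 + 30835 = 30832)
c = -1004/15661 (c = 1004/(-15661) = 1004*(-1/15661) = -1004/15661 ≈ -0.064108)
√(c + W) = √(-1004/15661 + 30832) = √(482858948/15661) = 2*√1890513496157/15661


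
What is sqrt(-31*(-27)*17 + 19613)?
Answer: sqrt(33842) ≈ 183.96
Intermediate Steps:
sqrt(-31*(-27)*17 + 19613) = sqrt(837*17 + 19613) = sqrt(14229 + 19613) = sqrt(33842)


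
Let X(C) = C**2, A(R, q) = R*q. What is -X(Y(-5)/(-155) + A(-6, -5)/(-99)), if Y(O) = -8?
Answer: -1653796/26163225 ≈ -0.063211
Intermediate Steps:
-X(Y(-5)/(-155) + A(-6, -5)/(-99)) = -(-8/(-155) - 6*(-5)/(-99))**2 = -(-8*(-1/155) + 30*(-1/99))**2 = -(8/155 - 10/33)**2 = -(-1286/5115)**2 = -1*1653796/26163225 = -1653796/26163225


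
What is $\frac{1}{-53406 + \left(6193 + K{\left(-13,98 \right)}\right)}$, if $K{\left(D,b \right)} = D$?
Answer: $- \frac{1}{47226} \approx -2.1175 \cdot 10^{-5}$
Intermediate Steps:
$\frac{1}{-53406 + \left(6193 + K{\left(-13,98 \right)}\right)} = \frac{1}{-53406 + \left(6193 - 13\right)} = \frac{1}{-53406 + 6180} = \frac{1}{-47226} = - \frac{1}{47226}$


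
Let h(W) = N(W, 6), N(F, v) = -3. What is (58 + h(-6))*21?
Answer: 1155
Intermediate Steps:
h(W) = -3
(58 + h(-6))*21 = (58 - 3)*21 = 55*21 = 1155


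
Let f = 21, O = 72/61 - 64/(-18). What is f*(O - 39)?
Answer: -131677/183 ≈ -719.55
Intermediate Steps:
O = 2600/549 (O = 72*(1/61) - 64*(-1/18) = 72/61 + 32/9 = 2600/549 ≈ 4.7359)
f*(O - 39) = 21*(2600/549 - 39) = 21*(-18811/549) = -131677/183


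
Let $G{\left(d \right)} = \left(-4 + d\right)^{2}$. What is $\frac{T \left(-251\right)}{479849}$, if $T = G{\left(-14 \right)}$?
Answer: $- \frac{81324}{479849} \approx -0.16948$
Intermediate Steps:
$T = 324$ ($T = \left(-4 - 14\right)^{2} = \left(-18\right)^{2} = 324$)
$\frac{T \left(-251\right)}{479849} = \frac{324 \left(-251\right)}{479849} = \left(-81324\right) \frac{1}{479849} = - \frac{81324}{479849}$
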